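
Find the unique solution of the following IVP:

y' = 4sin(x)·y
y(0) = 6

General solution: y = Ce^(-4cos(x))
Applying IC y(0) = 6:
Particular solution: y = 6e^(4(1-cos(x)))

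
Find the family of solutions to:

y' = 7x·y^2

Separating variables and integrating:
-1/y = 7x^2/2 + C

General solution: y^-1 = (-7/2)x^2 + C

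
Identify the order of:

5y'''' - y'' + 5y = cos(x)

The order is 4 (highest derivative is of order 4).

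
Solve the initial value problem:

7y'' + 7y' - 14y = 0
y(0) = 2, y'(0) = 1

General solution: y = C₁e^x + C₂e^(-2x)
Applying ICs: C₁ = 5/3, C₂ = 1/3
Particular solution: y = (5/3)e^x + (1/3)e^(-2x)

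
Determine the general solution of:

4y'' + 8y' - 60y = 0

Characteristic equation: 4r² + 8r - 60 = 0
Divide by 4: r² + 2r - 15 = 0
Roots: r = 3, -5 (distinct real)
General solution: y = C₁e^(3x) + C₂e^(-5x)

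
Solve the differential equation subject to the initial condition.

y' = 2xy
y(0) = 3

General solution: y = Ce^(x²)
Applying IC y(0) = 3:
Particular solution: y = 3e^(x²)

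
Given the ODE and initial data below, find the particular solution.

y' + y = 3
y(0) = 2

General solution: y = 3 + Ce^(-x)
Applying y(0) = 2: C = 2 - 3 = -1
Particular solution: y = 3 - e^(-x)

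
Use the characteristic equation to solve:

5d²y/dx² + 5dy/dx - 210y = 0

Characteristic equation: 5r² + 5r - 210 = 0
Divide by 5: r² + r - 42 = 0
Roots: r = 6, -7 (distinct real)
General solution: y = C₁e^(6x) + C₂e^(-7x)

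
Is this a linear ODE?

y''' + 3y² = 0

No. Nonlinear (y² term)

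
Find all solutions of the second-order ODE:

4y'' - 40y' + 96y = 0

Characteristic equation: 4r² - 40r + 96 = 0
Divide by 4: r² - 10r + 24 = 0
Roots: r = 6, 4 (distinct real)
General solution: y = C₁e^(6x) + C₂e^(4x)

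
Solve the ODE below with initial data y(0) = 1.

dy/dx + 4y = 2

General solution: y = 1/2 + Ce^(-4x)
Applying y(0) = 1: C = 1 - 1/2 = 1/2
Particular solution: y = 1/2 + (1/2)e^(-4x)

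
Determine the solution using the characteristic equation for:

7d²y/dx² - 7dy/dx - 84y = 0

Characteristic equation: 7r² - 7r - 84 = 0
Divide by 7: r² - r - 12 = 0
Roots: r = 4, -3 (distinct real)
General solution: y = C₁e^(4x) + C₂e^(-3x)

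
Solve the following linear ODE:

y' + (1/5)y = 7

Using integrating factor method:

General solution: y = 35 + Ce^(-x/5)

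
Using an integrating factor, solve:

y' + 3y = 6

Using integrating factor method:

General solution: y = 2 + Ce^(-3x)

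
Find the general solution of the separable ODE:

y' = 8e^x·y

Separating variables and integrating:
ln|y| = 8e^x + C

General solution: y = Ce^(8e^x)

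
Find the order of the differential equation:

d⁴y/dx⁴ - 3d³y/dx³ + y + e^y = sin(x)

The order is 4 (highest derivative is of order 4).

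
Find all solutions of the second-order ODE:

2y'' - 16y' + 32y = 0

Characteristic equation: 2r² - 16r + 32 = 0
Divide by 2: r² - 8r + 16 = 0
Factored: (r - 4)² = 0
Repeated root: r = 4
General solution: y = (C₁ + C₂x)e^(4x)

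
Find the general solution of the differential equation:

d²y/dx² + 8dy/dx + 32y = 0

Characteristic equation: r² + 8r + 32 = 0
Roots: r = -4 ± 4i (complex conjugates)
General solution: y = e^(-4x)(C₁cos(4x) + C₂sin(4x))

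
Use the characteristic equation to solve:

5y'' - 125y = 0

Characteristic equation: 5r² - 125 = 0
Divide by 5: r² - 25 = 0
Roots: r = 5, -5 (distinct real)
General solution: y = C₁e^(5x) + C₂e^(-5x)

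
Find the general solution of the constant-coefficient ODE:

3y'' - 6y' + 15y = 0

Characteristic equation: 3r² - 6r + 15 = 0
Divide by 3: r² - 2r + 5 = 0
Roots: r = 1 ± 2i (complex conjugates)
General solution: y = e^x(C₁cos(2x) + C₂sin(2x))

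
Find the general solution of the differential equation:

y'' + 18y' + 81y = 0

Characteristic equation: r² + 18r + 81 = 0
Factored: (r + 9)² = 0
Repeated root: r = -9
General solution: y = (C₁ + C₂x)e^(-9x)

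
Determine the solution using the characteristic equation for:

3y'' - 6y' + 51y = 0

Characteristic equation: 3r² - 6r + 51 = 0
Divide by 3: r² - 2r + 17 = 0
Roots: r = 1 ± 4i (complex conjugates)
General solution: y = e^x(C₁cos(4x) + C₂sin(4x))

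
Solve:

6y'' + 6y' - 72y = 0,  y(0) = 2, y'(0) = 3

General solution: y = C₁e^(3x) + C₂e^(-4x)
Applying ICs: C₁ = 11/7, C₂ = 3/7
Particular solution: y = (11/7)e^(3x) + (3/7)e^(-4x)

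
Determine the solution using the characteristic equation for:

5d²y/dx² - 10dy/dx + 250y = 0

Characteristic equation: 5r² - 10r + 250 = 0
Divide by 5: r² - 2r + 50 = 0
Roots: r = 1 ± 7i (complex conjugates)
General solution: y = e^x(C₁cos(7x) + C₂sin(7x))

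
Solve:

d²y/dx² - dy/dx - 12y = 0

Characteristic equation: r² - r - 12 = 0
Roots: r = 4, -3 (distinct real)
General solution: y = C₁e^(4x) + C₂e^(-3x)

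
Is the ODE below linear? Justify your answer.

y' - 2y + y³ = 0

No. Nonlinear (y³ term)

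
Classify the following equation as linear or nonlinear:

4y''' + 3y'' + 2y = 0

Linear (y and its derivatives appear to the first power only, no products of y terms)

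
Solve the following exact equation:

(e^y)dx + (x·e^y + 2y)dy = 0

Verify exactness: ∂M/∂y = ∂N/∂x ✓
Find F(x,y) such that ∂F/∂x = M, ∂F/∂y = N
Solution: x·e^y + y² = C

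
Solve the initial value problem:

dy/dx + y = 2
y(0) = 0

General solution: y = 2 + Ce^(-x)
Applying y(0) = 0: C = 0 - 2 = -2
Particular solution: y = 2 - 2e^(-x)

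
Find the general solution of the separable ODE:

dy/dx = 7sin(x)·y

Separating variables and integrating:
ln|y| = -7cos(x) + C

General solution: y = Ce^(-7cos(x))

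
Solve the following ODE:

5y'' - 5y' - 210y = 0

Characteristic equation: 5r² - 5r - 210 = 0
Divide by 5: r² - r - 42 = 0
Roots: r = 7, -6 (distinct real)
General solution: y = C₁e^(7x) + C₂e^(-6x)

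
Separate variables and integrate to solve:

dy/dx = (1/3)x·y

Separating variables and integrating:
ln|y| = x^2/6 + C

General solution: y = Ce^(x^2/6)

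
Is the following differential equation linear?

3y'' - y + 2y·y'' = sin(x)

No. Nonlinear (y·y'' term)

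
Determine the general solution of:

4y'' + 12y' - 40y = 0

Characteristic equation: 4r² + 12r - 40 = 0
Divide by 4: r² + 3r - 10 = 0
Roots: r = 2, -5 (distinct real)
General solution: y = C₁e^(2x) + C₂e^(-5x)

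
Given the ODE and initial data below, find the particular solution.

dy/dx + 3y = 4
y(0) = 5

General solution: y = 4/3 + Ce^(-3x)
Applying y(0) = 5: C = 5 - 4/3 = 11/3
Particular solution: y = 4/3 + (11/3)e^(-3x)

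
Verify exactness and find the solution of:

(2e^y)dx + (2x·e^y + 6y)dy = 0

Verify exactness: ∂M/∂y = ∂N/∂x ✓
Find F(x,y) such that ∂F/∂x = M, ∂F/∂y = N
Solution: 2x·e^y + 3y² = C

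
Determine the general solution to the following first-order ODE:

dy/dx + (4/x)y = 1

Using integrating factor method:

General solution: y = (1/5)x + Cx^(-4)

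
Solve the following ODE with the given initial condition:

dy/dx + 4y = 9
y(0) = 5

General solution: y = 9/4 + Ce^(-4x)
Applying y(0) = 5: C = 5 - 9/4 = 11/4
Particular solution: y = 9/4 + (11/4)e^(-4x)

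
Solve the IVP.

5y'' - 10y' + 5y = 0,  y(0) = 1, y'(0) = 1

General solution: y = (C₁ + C₂x)e^x
Repeated root r = 1
Applying ICs: C₁ = 1, C₂ = 0
Particular solution: y = e^x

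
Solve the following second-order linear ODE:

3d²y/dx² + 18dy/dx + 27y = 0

Characteristic equation: 3r² + 18r + 27 = 0
Divide by 3: r² + 6r + 9 = 0
Factored: (r + 3)² = 0
Repeated root: r = -3
General solution: y = (C₁ + C₂x)e^(-3x)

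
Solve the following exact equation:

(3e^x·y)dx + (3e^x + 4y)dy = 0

Verify exactness: ∂M/∂y = ∂N/∂x ✓
Find F(x,y) such that ∂F/∂x = M, ∂F/∂y = N
Solution: 3e^x·y + 2y² = C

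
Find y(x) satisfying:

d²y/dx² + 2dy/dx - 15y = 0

Characteristic equation: r² + 2r - 15 = 0
Roots: r = 3, -5 (distinct real)
General solution: y = C₁e^(3x) + C₂e^(-5x)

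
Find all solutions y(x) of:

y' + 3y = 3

Using integrating factor method:

General solution: y = 1 + Ce^(-3x)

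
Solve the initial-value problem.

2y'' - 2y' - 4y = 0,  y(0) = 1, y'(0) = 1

General solution: y = C₁e^(2x) + C₂e^(-x)
Applying ICs: C₁ = 2/3, C₂ = 1/3
Particular solution: y = (2/3)e^(2x) + (1/3)e^(-x)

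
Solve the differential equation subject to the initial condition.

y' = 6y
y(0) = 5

General solution: y = Ce^(6x)
Applying IC y(0) = 5:
Particular solution: y = 5e^(6x)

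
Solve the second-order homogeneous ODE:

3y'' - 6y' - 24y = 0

Characteristic equation: 3r² - 6r - 24 = 0
Divide by 3: r² - 2r - 8 = 0
Roots: r = 4, -2 (distinct real)
General solution: y = C₁e^(4x) + C₂e^(-2x)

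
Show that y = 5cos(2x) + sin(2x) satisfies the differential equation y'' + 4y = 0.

Verification:
y'' = -20cos(2x) - 4sin(2x)
y'' + 4y = 0 ✓

Yes, it is a solution.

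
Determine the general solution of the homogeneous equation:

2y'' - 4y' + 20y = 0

Characteristic equation: 2r² - 4r + 20 = 0
Divide by 2: r² - 2r + 10 = 0
Roots: r = 1 ± 3i (complex conjugates)
General solution: y = e^x(C₁cos(3x) + C₂sin(3x))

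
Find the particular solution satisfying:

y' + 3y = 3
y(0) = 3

General solution: y = 1 + Ce^(-3x)
Applying y(0) = 3: C = 3 - 1 = 2
Particular solution: y = 1 + 2e^(-3x)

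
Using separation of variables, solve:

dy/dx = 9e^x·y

Separating variables and integrating:
ln|y| = 9e^x + C

General solution: y = Ce^(9e^x)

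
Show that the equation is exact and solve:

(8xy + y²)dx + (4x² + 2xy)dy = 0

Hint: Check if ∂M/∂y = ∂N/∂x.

Verify exactness: ∂M/∂y = ∂N/∂x ✓
Find F(x,y) such that ∂F/∂x = M, ∂F/∂y = N
Solution: 4x²y + xy² = C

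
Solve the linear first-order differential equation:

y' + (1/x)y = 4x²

Using integrating factor method:

General solution: y = x^3 + C/x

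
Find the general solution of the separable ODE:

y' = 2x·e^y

Separating variables and integrating:
-e^(-y) = x² + C

General solution: y = -ln(C - x²)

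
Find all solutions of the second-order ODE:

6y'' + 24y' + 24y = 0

Characteristic equation: 6r² + 24r + 24 = 0
Divide by 6: r² + 4r + 4 = 0
Factored: (r + 2)² = 0
Repeated root: r = -2
General solution: y = (C₁ + C₂x)e^(-2x)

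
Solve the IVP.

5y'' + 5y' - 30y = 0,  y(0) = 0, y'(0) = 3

General solution: y = C₁e^(2x) + C₂e^(-3x)
Applying ICs: C₁ = 3/5, C₂ = -3/5
Particular solution: y = (3/5)e^(2x) - (3/5)e^(-3x)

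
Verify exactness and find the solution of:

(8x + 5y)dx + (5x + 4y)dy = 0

Verify exactness: ∂M/∂y = ∂N/∂x ✓
Find F(x,y) such that ∂F/∂x = M, ∂F/∂y = N
Solution: 4x² + 5xy + 2y² = C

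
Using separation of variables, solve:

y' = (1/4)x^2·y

Separating variables and integrating:
ln|y| = x^3/12 + C

General solution: y = Ce^(x^3/12)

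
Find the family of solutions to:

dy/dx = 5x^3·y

Separating variables and integrating:
ln|y| = 5x^4/4 + C

General solution: y = Ce^(5x^4/4)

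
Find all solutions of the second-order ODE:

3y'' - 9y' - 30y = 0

Characteristic equation: 3r² - 9r - 30 = 0
Divide by 3: r² - 3r - 10 = 0
Roots: r = 5, -2 (distinct real)
General solution: y = C₁e^(5x) + C₂e^(-2x)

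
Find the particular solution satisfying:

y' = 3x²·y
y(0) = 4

General solution: y = Ce^(x³)
Applying IC y(0) = 4:
Particular solution: y = 4e^(x³)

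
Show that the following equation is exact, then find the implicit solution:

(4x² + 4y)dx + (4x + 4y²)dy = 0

Verify exactness: ∂M/∂y = ∂N/∂x ✓
Find F(x,y) such that ∂F/∂x = M, ∂F/∂y = N
Solution: 4x³/3 + 4xy + 4y³/3 = C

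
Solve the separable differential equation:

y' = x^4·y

Separating variables and integrating:
ln|y| = x^5/5 + C

General solution: y = Ce^(x^5/5)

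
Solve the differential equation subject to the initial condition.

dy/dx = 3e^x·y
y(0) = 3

General solution: y = Ce^(3e^x)
Applying IC y(0) = 3:
Particular solution: y = 3e^(3(e^x - 1))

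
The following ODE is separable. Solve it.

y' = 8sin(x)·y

Separating variables and integrating:
ln|y| = -8cos(x) + C

General solution: y = Ce^(-8cos(x))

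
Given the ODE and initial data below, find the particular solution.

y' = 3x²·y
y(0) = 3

General solution: y = Ce^(x³)
Applying IC y(0) = 3:
Particular solution: y = 3e^(x³)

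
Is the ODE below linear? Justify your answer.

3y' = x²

Yes. Linear (y and its derivatives appear to the first power only, no products of y terms)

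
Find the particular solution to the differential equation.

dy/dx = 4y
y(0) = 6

General solution: y = Ce^(4x)
Applying IC y(0) = 6:
Particular solution: y = 6e^(4x)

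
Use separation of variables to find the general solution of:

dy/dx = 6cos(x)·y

Separating variables and integrating:
ln|y| = 6sin(x) + C

General solution: y = Ce^(6sin(x))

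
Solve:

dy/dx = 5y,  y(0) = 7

General solution: y = Ce^(5x)
Applying IC y(0) = 7:
Particular solution: y = 7e^(5x)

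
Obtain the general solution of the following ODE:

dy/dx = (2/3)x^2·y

Separating variables and integrating:
ln|y| = 2x^3/9 + C

General solution: y = Ce^(2x^3/9)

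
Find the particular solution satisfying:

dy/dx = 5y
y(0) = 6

General solution: y = Ce^(5x)
Applying IC y(0) = 6:
Particular solution: y = 6e^(5x)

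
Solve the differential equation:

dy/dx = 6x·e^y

Separating variables and integrating:
-e^(-y) = 3x² + C

General solution: y = -ln(C - 3x²)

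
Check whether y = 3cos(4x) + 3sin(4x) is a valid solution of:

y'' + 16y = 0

Verification:
y'' = -48cos(4x) - 48sin(4x)
y'' + 16y = 0 ✓

Yes, it is a solution.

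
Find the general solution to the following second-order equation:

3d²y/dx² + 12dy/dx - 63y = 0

Characteristic equation: 3r² + 12r - 63 = 0
Divide by 3: r² + 4r - 21 = 0
Roots: r = 3, -7 (distinct real)
General solution: y = C₁e^(3x) + C₂e^(-7x)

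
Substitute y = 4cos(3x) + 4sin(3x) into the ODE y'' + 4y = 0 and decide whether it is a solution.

Verification:
y'' = -36cos(3x) - 36sin(3x)
y'' + 4y ≠ 0 (frequency mismatch: got 9 instead of 4)

No, it is not a solution.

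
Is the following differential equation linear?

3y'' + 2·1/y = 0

No. Nonlinear (1/y term)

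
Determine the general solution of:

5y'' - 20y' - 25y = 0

Characteristic equation: 5r² - 20r - 25 = 0
Divide by 5: r² - 4r - 5 = 0
Roots: r = 5, -1 (distinct real)
General solution: y = C₁e^(5x) + C₂e^(-x)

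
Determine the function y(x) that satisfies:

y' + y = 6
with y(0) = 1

General solution: y = 6 + Ce^(-x)
Applying y(0) = 1: C = 1 - 6 = -5
Particular solution: y = 6 - 5e^(-x)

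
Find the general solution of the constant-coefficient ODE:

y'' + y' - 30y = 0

Characteristic equation: r² + r - 30 = 0
Roots: r = 5, -6 (distinct real)
General solution: y = C₁e^(5x) + C₂e^(-6x)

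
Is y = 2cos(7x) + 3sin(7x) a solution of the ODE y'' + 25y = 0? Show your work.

Verification:
y'' = -98cos(7x) - 147sin(7x)
y'' + 25y ≠ 0 (frequency mismatch: got 49 instead of 25)

No, it is not a solution.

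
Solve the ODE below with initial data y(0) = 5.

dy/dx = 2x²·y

General solution: y = Ce^(2x³/3)
Applying IC y(0) = 5:
Particular solution: y = 5e^(2x³/3)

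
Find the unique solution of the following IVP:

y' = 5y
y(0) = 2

General solution: y = Ce^(5x)
Applying IC y(0) = 2:
Particular solution: y = 2e^(5x)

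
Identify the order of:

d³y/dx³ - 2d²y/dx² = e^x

The order is 3 (highest derivative is of order 3).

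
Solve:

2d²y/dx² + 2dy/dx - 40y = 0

Characteristic equation: 2r² + 2r - 40 = 0
Divide by 2: r² + r - 20 = 0
Roots: r = 4, -5 (distinct real)
General solution: y = C₁e^(4x) + C₂e^(-5x)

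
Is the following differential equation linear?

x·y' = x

Yes. Linear (y and its derivatives appear to the first power only, no products of y terms)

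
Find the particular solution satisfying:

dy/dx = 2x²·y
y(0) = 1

General solution: y = Ce^(2x³/3)
Applying IC y(0) = 1:
Particular solution: y = e^(2x³/3)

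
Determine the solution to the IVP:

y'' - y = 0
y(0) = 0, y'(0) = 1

General solution: y = C₁e^x + C₂e^(-x)
Applying ICs: C₁ = 1/2, C₂ = -1/2
Particular solution: y = (1/2)e^x - (1/2)e^(-x)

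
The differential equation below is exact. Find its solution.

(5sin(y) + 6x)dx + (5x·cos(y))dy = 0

Verify exactness: ∂M/∂y = ∂N/∂x ✓
Find F(x,y) such that ∂F/∂x = M, ∂F/∂y = N
Solution: 5x·sin(y) + 3x² = C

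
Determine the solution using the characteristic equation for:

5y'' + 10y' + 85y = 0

Characteristic equation: 5r² + 10r + 85 = 0
Divide by 5: r² + 2r + 17 = 0
Roots: r = -1 ± 4i (complex conjugates)
General solution: y = e^(-x)(C₁cos(4x) + C₂sin(4x))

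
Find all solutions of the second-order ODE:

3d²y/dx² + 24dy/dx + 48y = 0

Characteristic equation: 3r² + 24r + 48 = 0
Divide by 3: r² + 8r + 16 = 0
Factored: (r + 4)² = 0
Repeated root: r = -4
General solution: y = (C₁ + C₂x)e^(-4x)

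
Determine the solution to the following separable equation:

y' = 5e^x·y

Separating variables and integrating:
ln|y| = 5e^x + C

General solution: y = Ce^(5e^x)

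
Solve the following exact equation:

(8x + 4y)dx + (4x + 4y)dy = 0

Verify exactness: ∂M/∂y = ∂N/∂x ✓
Find F(x,y) such that ∂F/∂x = M, ∂F/∂y = N
Solution: 4x² + 4xy + 2y² = C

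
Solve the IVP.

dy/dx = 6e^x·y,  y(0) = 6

General solution: y = Ce^(6e^x)
Applying IC y(0) = 6:
Particular solution: y = 6e^(6(e^x - 1))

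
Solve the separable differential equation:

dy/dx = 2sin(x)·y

Separating variables and integrating:
ln|y| = -2cos(x) + C

General solution: y = Ce^(-2cos(x))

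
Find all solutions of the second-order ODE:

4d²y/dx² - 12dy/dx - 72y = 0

Characteristic equation: 4r² - 12r - 72 = 0
Divide by 4: r² - 3r - 18 = 0
Roots: r = 6, -3 (distinct real)
General solution: y = C₁e^(6x) + C₂e^(-3x)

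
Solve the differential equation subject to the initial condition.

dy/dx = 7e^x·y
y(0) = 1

General solution: y = Ce^(7e^x)
Applying IC y(0) = 1:
Particular solution: y = e^(7(e^x - 1))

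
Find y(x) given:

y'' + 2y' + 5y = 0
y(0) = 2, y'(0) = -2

General solution: y = e^(-x)(C₁cos(2x) + C₂sin(2x))
Complex roots r = -1 ± 2i
Applying ICs: C₁ = 2, C₂ = 0
Particular solution: y = e^(-x)(2cos(2x))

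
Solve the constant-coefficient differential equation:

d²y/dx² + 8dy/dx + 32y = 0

Characteristic equation: r² + 8r + 32 = 0
Roots: r = -4 ± 4i (complex conjugates)
General solution: y = e^(-4x)(C₁cos(4x) + C₂sin(4x))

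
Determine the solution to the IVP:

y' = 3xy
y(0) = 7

General solution: y = Ce^(3x²/2)
Applying IC y(0) = 7:
Particular solution: y = 7e^(3x²/2)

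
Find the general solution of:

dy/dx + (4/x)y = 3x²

Using integrating factor method:

General solution: y = (3/7)x^3 + Cx^(-4)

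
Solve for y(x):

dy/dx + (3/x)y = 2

Using integrating factor method:

General solution: y = (1/2)x + Cx^(-3)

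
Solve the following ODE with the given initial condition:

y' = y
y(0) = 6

General solution: y = Ce^x
Applying IC y(0) = 6:
Particular solution: y = 6e^x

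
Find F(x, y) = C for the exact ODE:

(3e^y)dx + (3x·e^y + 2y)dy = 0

Verify exactness: ∂M/∂y = ∂N/∂x ✓
Find F(x,y) such that ∂F/∂x = M, ∂F/∂y = N
Solution: 3x·e^y + y² = C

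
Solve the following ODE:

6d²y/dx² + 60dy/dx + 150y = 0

Characteristic equation: 6r² + 60r + 150 = 0
Divide by 6: r² + 10r + 25 = 0
Factored: (r + 5)² = 0
Repeated root: r = -5
General solution: y = (C₁ + C₂x)e^(-5x)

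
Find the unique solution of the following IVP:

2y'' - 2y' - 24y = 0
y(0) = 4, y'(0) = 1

General solution: y = C₁e^(4x) + C₂e^(-3x)
Applying ICs: C₁ = 13/7, C₂ = 15/7
Particular solution: y = (13/7)e^(4x) + (15/7)e^(-3x)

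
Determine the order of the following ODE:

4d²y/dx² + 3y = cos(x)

The order is 2 (highest derivative is of order 2).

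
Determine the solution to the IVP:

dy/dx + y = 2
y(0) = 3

General solution: y = 2 + Ce^(-x)
Applying y(0) = 3: C = 3 - 2 = 1
Particular solution: y = 2 + e^(-x)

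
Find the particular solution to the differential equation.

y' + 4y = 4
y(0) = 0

General solution: y = 1 + Ce^(-4x)
Applying y(0) = 0: C = 0 - 1 = -1
Particular solution: y = 1 - e^(-4x)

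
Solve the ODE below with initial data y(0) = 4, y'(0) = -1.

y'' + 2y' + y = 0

General solution: y = (C₁ + C₂x)e^(-x)
Repeated root r = -1
Applying ICs: C₁ = 4, C₂ = 3
Particular solution: y = (4 + 3x)e^(-x)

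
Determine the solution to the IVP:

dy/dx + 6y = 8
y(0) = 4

General solution: y = 4/3 + Ce^(-6x)
Applying y(0) = 4: C = 4 - 4/3 = 8/3
Particular solution: y = 4/3 + (8/3)e^(-6x)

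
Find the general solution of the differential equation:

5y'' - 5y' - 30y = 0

Characteristic equation: 5r² - 5r - 30 = 0
Divide by 5: r² - r - 6 = 0
Roots: r = 3, -2 (distinct real)
General solution: y = C₁e^(3x) + C₂e^(-2x)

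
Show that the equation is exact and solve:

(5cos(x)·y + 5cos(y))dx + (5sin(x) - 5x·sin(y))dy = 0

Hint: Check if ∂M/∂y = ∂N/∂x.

Verify exactness: ∂M/∂y = ∂N/∂x ✓
Find F(x,y) such that ∂F/∂x = M, ∂F/∂y = N
Solution: 5sin(x)·y + 5x·cos(y) = C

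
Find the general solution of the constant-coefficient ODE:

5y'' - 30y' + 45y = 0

Characteristic equation: 5r² - 30r + 45 = 0
Divide by 5: r² - 6r + 9 = 0
Factored: (r - 3)² = 0
Repeated root: r = 3
General solution: y = (C₁ + C₂x)e^(3x)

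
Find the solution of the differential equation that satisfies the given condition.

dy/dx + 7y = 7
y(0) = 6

General solution: y = 1 + Ce^(-7x)
Applying y(0) = 6: C = 6 - 1 = 5
Particular solution: y = 1 + 5e^(-7x)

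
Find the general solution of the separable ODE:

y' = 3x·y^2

Separating variables and integrating:
-1/y = 3x^2/2 + C

General solution: y^-1 = (-3/2)x^2 + C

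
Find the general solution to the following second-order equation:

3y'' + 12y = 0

Characteristic equation: 3r² + 12 = 0
Divide by 3: r² + 4 = 0
Roots: r = ±2i (complex conjugates)
General solution: y = C₁cos(2x) + C₂sin(2x)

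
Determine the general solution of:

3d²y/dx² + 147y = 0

Characteristic equation: 3r² + 147 = 0
Divide by 3: r² + 49 = 0
Roots: r = ±7i (complex conjugates)
General solution: y = C₁cos(7x) + C₂sin(7x)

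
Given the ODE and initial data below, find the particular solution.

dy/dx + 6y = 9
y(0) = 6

General solution: y = 3/2 + Ce^(-6x)
Applying y(0) = 6: C = 6 - 3/2 = 9/2
Particular solution: y = 3/2 + (9/2)e^(-6x)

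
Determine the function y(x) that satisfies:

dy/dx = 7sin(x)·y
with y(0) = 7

General solution: y = Ce^(-7cos(x))
Applying IC y(0) = 7:
Particular solution: y = 7e^(7(1-cos(x)))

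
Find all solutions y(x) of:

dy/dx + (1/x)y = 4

Using integrating factor method:

General solution: y = 2x + C/x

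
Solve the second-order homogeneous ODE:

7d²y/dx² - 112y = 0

Characteristic equation: 7r² - 112 = 0
Divide by 7: r² - 16 = 0
Roots: r = 4, -4 (distinct real)
General solution: y = C₁e^(4x) + C₂e^(-4x)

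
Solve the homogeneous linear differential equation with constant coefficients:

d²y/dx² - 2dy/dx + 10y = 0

Characteristic equation: r² - 2r + 10 = 0
Roots: r = 1 ± 3i (complex conjugates)
General solution: y = e^x(C₁cos(3x) + C₂sin(3x))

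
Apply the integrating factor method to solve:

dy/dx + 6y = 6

Using integrating factor method:

General solution: y = 1 + Ce^(-6x)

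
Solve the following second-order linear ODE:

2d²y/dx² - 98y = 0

Characteristic equation: 2r² - 98 = 0
Divide by 2: r² - 49 = 0
Roots: r = 7, -7 (distinct real)
General solution: y = C₁e^(7x) + C₂e^(-7x)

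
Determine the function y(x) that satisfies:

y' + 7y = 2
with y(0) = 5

General solution: y = 2/7 + Ce^(-7x)
Applying y(0) = 5: C = 5 - 2/7 = 33/7
Particular solution: y = 2/7 + (33/7)e^(-7x)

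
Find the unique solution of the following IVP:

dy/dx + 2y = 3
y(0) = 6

General solution: y = 3/2 + Ce^(-2x)
Applying y(0) = 6: C = 6 - 3/2 = 9/2
Particular solution: y = 3/2 + (9/2)e^(-2x)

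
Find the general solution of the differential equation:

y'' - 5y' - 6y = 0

Characteristic equation: r² - 5r - 6 = 0
Roots: r = 6, -1 (distinct real)
General solution: y = C₁e^(6x) + C₂e^(-x)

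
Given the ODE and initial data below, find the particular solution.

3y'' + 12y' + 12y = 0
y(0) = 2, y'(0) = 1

General solution: y = (C₁ + C₂x)e^(-2x)
Repeated root r = -2
Applying ICs: C₁ = 2, C₂ = 5
Particular solution: y = (2 + 5x)e^(-2x)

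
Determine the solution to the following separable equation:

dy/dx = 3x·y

Separating variables and integrating:
ln|y| = 3x^2/2 + C

General solution: y = Ce^(3x^2/2)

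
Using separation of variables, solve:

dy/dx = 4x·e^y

Separating variables and integrating:
-e^(-y) = 2x² + C

General solution: y = -ln(C - 2x²)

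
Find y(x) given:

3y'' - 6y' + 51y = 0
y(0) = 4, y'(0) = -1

General solution: y = e^x(C₁cos(4x) + C₂sin(4x))
Complex roots r = 1 ± 4i
Applying ICs: C₁ = 4, C₂ = -5/4
Particular solution: y = e^x(4cos(4x) - (5/4)sin(4x))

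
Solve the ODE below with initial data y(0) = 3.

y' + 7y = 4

General solution: y = 4/7 + Ce^(-7x)
Applying y(0) = 3: C = 3 - 4/7 = 17/7
Particular solution: y = 4/7 + (17/7)e^(-7x)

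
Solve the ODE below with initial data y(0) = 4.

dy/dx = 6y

General solution: y = Ce^(6x)
Applying IC y(0) = 4:
Particular solution: y = 4e^(6x)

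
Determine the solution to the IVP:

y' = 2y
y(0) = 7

General solution: y = Ce^(2x)
Applying IC y(0) = 7:
Particular solution: y = 7e^(2x)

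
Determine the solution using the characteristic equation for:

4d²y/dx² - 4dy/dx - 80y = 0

Characteristic equation: 4r² - 4r - 80 = 0
Divide by 4: r² - r - 20 = 0
Roots: r = 5, -4 (distinct real)
General solution: y = C₁e^(5x) + C₂e^(-4x)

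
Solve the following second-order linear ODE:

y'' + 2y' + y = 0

Characteristic equation: r² + 2r + 1 = 0
Factored: (r + 1)² = 0
Repeated root: r = -1
General solution: y = (C₁ + C₂x)e^(-x)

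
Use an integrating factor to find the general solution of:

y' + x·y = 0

Using integrating factor method:

General solution: y = Ce^(-x^2/2)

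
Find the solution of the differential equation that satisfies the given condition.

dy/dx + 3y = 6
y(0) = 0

General solution: y = 2 + Ce^(-3x)
Applying y(0) = 0: C = 0 - 2 = -2
Particular solution: y = 2 - 2e^(-3x)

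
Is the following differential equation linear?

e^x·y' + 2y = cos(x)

Yes. Linear (y and its derivatives appear to the first power only, no products of y terms)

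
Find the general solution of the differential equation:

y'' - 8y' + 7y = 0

Characteristic equation: r² - 8r + 7 = 0
Roots: r = 1, 7 (distinct real)
General solution: y = C₁e^x + C₂e^(7x)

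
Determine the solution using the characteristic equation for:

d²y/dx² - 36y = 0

Characteristic equation: r² - 36 = 0
Roots: r = 6, -6 (distinct real)
General solution: y = C₁e^(6x) + C₂e^(-6x)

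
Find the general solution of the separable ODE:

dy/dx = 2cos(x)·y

Separating variables and integrating:
ln|y| = 2sin(x) + C

General solution: y = Ce^(2sin(x))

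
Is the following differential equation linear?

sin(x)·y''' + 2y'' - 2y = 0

Yes. Linear (y and its derivatives appear to the first power only, no products of y terms)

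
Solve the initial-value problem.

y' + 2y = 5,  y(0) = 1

General solution: y = 5/2 + Ce^(-2x)
Applying y(0) = 1: C = 1 - 5/2 = -3/2
Particular solution: y = 5/2 - (3/2)e^(-2x)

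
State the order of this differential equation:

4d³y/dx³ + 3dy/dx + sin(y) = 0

The order is 3 (highest derivative is of order 3).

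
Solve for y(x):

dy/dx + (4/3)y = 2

Using integrating factor method:

General solution: y = 3/2 + Ce^(-4x/3)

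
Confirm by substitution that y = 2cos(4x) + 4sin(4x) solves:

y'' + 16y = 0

Verification:
y'' = -32cos(4x) - 64sin(4x)
y'' + 16y = 0 ✓

Yes, it is a solution.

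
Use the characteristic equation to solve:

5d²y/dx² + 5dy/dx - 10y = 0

Characteristic equation: 5r² + 5r - 10 = 0
Divide by 5: r² + r - 2 = 0
Roots: r = 1, -2 (distinct real)
General solution: y = C₁e^x + C₂e^(-2x)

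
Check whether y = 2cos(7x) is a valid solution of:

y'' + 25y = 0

Verification:
y'' = -98cos(7x)
y'' + 25y ≠ 0 (frequency mismatch: got 49 instead of 25)

No, it is not a solution.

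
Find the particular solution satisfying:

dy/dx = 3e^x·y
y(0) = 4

General solution: y = Ce^(3e^x)
Applying IC y(0) = 4:
Particular solution: y = 4e^(3(e^x - 1))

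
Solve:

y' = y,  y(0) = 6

General solution: y = Ce^x
Applying IC y(0) = 6:
Particular solution: y = 6e^x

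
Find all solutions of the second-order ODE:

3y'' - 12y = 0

Characteristic equation: 3r² - 12 = 0
Divide by 3: r² - 4 = 0
Roots: r = 2, -2 (distinct real)
General solution: y = C₁e^(2x) + C₂e^(-2x)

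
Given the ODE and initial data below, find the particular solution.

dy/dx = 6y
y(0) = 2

General solution: y = Ce^(6x)
Applying IC y(0) = 2:
Particular solution: y = 2e^(6x)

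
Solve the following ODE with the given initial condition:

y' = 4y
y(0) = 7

General solution: y = Ce^(4x)
Applying IC y(0) = 7:
Particular solution: y = 7e^(4x)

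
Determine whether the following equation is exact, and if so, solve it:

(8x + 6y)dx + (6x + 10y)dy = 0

Verify exactness: ∂M/∂y = ∂N/∂x ✓
Find F(x,y) such that ∂F/∂x = M, ∂F/∂y = N
Solution: 4x² + 6xy + 5y² = C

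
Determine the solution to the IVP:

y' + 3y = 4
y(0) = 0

General solution: y = 4/3 + Ce^(-3x)
Applying y(0) = 0: C = 0 - 4/3 = -4/3
Particular solution: y = 4/3 - (4/3)e^(-3x)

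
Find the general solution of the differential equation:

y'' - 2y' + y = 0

Characteristic equation: r² - 2r + 1 = 0
Factored: (r - 1)² = 0
Repeated root: r = 1
General solution: y = (C₁ + C₂x)e^x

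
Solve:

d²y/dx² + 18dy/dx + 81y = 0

Characteristic equation: r² + 18r + 81 = 0
Factored: (r + 9)² = 0
Repeated root: r = -9
General solution: y = (C₁ + C₂x)e^(-9x)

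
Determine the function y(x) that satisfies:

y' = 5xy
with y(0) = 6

General solution: y = Ce^(5x²/2)
Applying IC y(0) = 6:
Particular solution: y = 6e^(5x²/2)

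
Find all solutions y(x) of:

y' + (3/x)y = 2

Using integrating factor method:

General solution: y = (1/2)x + Cx^(-3)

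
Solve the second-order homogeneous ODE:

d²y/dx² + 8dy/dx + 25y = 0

Characteristic equation: r² + 8r + 25 = 0
Roots: r = -4 ± 3i (complex conjugates)
General solution: y = e^(-4x)(C₁cos(3x) + C₂sin(3x))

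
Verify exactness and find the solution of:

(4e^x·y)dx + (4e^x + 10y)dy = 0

Verify exactness: ∂M/∂y = ∂N/∂x ✓
Find F(x,y) such that ∂F/∂x = M, ∂F/∂y = N
Solution: 4e^x·y + 5y² = C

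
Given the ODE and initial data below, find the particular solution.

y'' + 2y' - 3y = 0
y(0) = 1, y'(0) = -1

General solution: y = C₁e^x + C₂e^(-3x)
Applying ICs: C₁ = 1/2, C₂ = 1/2
Particular solution: y = (1/2)e^x + (1/2)e^(-3x)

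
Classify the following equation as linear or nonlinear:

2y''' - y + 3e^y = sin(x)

Nonlinear (e^y is nonlinear in y)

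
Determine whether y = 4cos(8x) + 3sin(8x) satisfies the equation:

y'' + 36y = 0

Verification:
y'' = -256cos(8x) - 192sin(8x)
y'' + 36y ≠ 0 (frequency mismatch: got 64 instead of 36)

No, it is not a solution.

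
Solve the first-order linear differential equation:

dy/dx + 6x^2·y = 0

Using integrating factor method:

General solution: y = Ce^(-2x^3)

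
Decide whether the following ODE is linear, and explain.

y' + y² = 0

Nonlinear (y² term)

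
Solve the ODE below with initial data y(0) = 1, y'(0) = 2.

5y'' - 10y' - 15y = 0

General solution: y = C₁e^(3x) + C₂e^(-x)
Applying ICs: C₁ = 3/4, C₂ = 1/4
Particular solution: y = (3/4)e^(3x) + (1/4)e^(-x)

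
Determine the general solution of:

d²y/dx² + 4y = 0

Characteristic equation: r² + 4 = 0
Roots: r = ±2i (complex conjugates)
General solution: y = C₁cos(2x) + C₂sin(2x)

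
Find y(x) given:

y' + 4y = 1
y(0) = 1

General solution: y = 1/4 + Ce^(-4x)
Applying y(0) = 1: C = 1 - 1/4 = 3/4
Particular solution: y = 1/4 + (3/4)e^(-4x)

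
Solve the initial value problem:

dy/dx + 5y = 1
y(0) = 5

General solution: y = 1/5 + Ce^(-5x)
Applying y(0) = 5: C = 5 - 1/5 = 24/5
Particular solution: y = 1/5 + (24/5)e^(-5x)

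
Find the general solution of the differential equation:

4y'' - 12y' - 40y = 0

Characteristic equation: 4r² - 12r - 40 = 0
Divide by 4: r² - 3r - 10 = 0
Roots: r = 5, -2 (distinct real)
General solution: y = C₁e^(5x) + C₂e^(-2x)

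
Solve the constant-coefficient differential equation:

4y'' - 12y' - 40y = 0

Characteristic equation: 4r² - 12r - 40 = 0
Divide by 4: r² - 3r - 10 = 0
Roots: r = 5, -2 (distinct real)
General solution: y = C₁e^(5x) + C₂e^(-2x)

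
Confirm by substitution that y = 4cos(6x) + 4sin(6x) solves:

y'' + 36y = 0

Verification:
y'' = -144cos(6x) - 144sin(6x)
y'' + 36y = 0 ✓

Yes, it is a solution.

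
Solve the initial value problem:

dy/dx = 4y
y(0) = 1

General solution: y = Ce^(4x)
Applying IC y(0) = 1:
Particular solution: y = e^(4x)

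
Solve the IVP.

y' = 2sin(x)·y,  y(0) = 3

General solution: y = Ce^(-2cos(x))
Applying IC y(0) = 3:
Particular solution: y = 3e^(2(1-cos(x)))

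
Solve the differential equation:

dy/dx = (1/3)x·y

Separating variables and integrating:
ln|y| = x^2/6 + C

General solution: y = Ce^(x^2/6)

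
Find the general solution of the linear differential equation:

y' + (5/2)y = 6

Using integrating factor method:

General solution: y = 12/5 + Ce^(-5x/2)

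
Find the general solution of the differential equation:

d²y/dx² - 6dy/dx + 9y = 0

Characteristic equation: r² - 6r + 9 = 0
Factored: (r - 3)² = 0
Repeated root: r = 3
General solution: y = (C₁ + C₂x)e^(3x)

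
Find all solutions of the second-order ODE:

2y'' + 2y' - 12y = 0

Characteristic equation: 2r² + 2r - 12 = 0
Divide by 2: r² + r - 6 = 0
Roots: r = 2, -3 (distinct real)
General solution: y = C₁e^(2x) + C₂e^(-3x)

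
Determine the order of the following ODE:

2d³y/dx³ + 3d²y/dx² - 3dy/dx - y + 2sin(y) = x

The order is 3 (highest derivative is of order 3).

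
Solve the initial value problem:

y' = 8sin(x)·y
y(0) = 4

General solution: y = Ce^(-8cos(x))
Applying IC y(0) = 4:
Particular solution: y = 4e^(8(1-cos(x)))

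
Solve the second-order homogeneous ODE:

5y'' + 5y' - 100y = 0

Characteristic equation: 5r² + 5r - 100 = 0
Divide by 5: r² + r - 20 = 0
Roots: r = 4, -5 (distinct real)
General solution: y = C₁e^(4x) + C₂e^(-5x)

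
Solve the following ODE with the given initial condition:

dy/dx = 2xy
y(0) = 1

General solution: y = Ce^(x²)
Applying IC y(0) = 1:
Particular solution: y = e^(x²)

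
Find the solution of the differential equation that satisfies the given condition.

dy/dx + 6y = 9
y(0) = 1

General solution: y = 3/2 + Ce^(-6x)
Applying y(0) = 1: C = 1 - 3/2 = -1/2
Particular solution: y = 3/2 - (1/2)e^(-6x)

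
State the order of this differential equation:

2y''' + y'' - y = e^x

The order is 3 (highest derivative is of order 3).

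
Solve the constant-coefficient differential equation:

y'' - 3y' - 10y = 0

Characteristic equation: r² - 3r - 10 = 0
Roots: r = 5, -2 (distinct real)
General solution: y = C₁e^(5x) + C₂e^(-2x)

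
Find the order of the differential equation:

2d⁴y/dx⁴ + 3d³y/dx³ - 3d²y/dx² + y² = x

The order is 4 (highest derivative is of order 4).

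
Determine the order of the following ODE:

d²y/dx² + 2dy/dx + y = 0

The order is 2 (highest derivative is of order 2).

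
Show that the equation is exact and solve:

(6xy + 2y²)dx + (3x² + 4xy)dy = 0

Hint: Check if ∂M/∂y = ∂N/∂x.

Verify exactness: ∂M/∂y = ∂N/∂x ✓
Find F(x,y) such that ∂F/∂x = M, ∂F/∂y = N
Solution: 3x²y + 2xy² = C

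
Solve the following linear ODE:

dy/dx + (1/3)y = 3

Using integrating factor method:

General solution: y = 9 + Ce^(-x/3)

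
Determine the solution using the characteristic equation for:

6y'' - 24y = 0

Characteristic equation: 6r² - 24 = 0
Divide by 6: r² - 4 = 0
Roots: r = 2, -2 (distinct real)
General solution: y = C₁e^(2x) + C₂e^(-2x)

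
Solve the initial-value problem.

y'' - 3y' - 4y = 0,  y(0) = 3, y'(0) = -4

General solution: y = C₁e^(4x) + C₂e^(-x)
Applying ICs: C₁ = -1/5, C₂ = 16/5
Particular solution: y = -(1/5)e^(4x) + (16/5)e^(-x)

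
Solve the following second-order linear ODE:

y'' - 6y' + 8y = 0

Characteristic equation: r² - 6r + 8 = 0
Roots: r = 4, 2 (distinct real)
General solution: y = C₁e^(4x) + C₂e^(2x)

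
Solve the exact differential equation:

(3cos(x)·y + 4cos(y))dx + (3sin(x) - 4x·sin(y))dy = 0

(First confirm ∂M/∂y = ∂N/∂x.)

Verify exactness: ∂M/∂y = ∂N/∂x ✓
Find F(x,y) such that ∂F/∂x = M, ∂F/∂y = N
Solution: 3sin(x)·y + 4x·cos(y) = C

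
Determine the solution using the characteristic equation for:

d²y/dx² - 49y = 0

Characteristic equation: r² - 49 = 0
Roots: r = 7, -7 (distinct real)
General solution: y = C₁e^(7x) + C₂e^(-7x)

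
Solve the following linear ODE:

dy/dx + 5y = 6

Using integrating factor method:

General solution: y = 6/5 + Ce^(-5x)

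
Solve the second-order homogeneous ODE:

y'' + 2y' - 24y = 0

Characteristic equation: r² + 2r - 24 = 0
Roots: r = 4, -6 (distinct real)
General solution: y = C₁e^(4x) + C₂e^(-6x)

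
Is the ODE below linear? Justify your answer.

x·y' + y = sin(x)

Yes. Linear (y and its derivatives appear to the first power only, no products of y terms)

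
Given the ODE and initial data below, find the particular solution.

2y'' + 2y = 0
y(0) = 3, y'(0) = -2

General solution: y = C₁cos(x) + C₂sin(x)
Complex roots r = ±i
Applying ICs: C₁ = 3, C₂ = -2
Particular solution: y = 3cos(x) - 2sin(x)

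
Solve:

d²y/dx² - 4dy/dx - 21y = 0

Characteristic equation: r² - 4r - 21 = 0
Roots: r = 7, -3 (distinct real)
General solution: y = C₁e^(7x) + C₂e^(-3x)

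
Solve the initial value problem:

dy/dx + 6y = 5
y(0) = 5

General solution: y = 5/6 + Ce^(-6x)
Applying y(0) = 5: C = 5 - 5/6 = 25/6
Particular solution: y = 5/6 + (25/6)e^(-6x)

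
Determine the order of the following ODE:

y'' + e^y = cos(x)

The order is 2 (highest derivative is of order 2).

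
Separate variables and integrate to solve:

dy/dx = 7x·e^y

Separating variables and integrating:
-e^(-y) = 7x²/2 + C

General solution: y = -ln(C - 7x²/2)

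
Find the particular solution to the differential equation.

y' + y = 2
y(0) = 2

General solution: y = 2 + Ce^(-x)
Applying y(0) = 2: C = 2 - 2 = 0
Particular solution: y = 2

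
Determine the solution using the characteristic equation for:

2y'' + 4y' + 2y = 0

Characteristic equation: 2r² + 4r + 2 = 0
Divide by 2: r² + 2r + 1 = 0
Factored: (r + 1)² = 0
Repeated root: r = -1
General solution: y = (C₁ + C₂x)e^(-x)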